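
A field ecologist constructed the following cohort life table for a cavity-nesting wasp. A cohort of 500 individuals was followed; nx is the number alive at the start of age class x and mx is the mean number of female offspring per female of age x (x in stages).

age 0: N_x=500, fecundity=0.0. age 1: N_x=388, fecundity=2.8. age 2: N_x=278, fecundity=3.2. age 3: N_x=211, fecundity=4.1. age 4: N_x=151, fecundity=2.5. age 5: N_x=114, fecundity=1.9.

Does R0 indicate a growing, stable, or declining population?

lx = nx/n0 = nx/500: 1, 0.776, 0.556, 0.422, 0.302, 0.228
R0 = Σ lx·mx = 0 + 2.1728 + 1.7792 + 1.7302 + 0.755 + 0.4332 = 6.8704
R0 > 1, so the population is growing.

growing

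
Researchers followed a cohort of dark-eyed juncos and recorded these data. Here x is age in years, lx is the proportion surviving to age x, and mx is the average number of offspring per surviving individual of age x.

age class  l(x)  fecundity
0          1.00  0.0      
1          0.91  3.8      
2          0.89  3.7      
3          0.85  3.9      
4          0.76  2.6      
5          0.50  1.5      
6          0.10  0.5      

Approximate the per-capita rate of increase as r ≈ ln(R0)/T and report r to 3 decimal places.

1.026

R0 = Σ lx·mx = 0 + 3.458 + 3.293 + 3.315 + 1.976 + 0.75 + 0.05 = 12.842
Σ x·lx·mx = 31.943; T = 31.943/12.842 = 2.48739…
r ≈ ln(R0)/T = ln(12.842)/2.48739… = 1.02627… → 1.026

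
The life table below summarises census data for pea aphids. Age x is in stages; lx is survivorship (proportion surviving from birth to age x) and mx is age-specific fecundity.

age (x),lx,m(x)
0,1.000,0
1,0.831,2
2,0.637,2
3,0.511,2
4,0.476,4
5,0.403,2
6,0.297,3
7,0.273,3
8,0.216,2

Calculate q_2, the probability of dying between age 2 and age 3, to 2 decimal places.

0.20

q_2 = (l_2 − l_3) / l_2 = (0.637 − 0.511) / 0.637
     = 0.126 / 0.637 = 0.197802… → 0.20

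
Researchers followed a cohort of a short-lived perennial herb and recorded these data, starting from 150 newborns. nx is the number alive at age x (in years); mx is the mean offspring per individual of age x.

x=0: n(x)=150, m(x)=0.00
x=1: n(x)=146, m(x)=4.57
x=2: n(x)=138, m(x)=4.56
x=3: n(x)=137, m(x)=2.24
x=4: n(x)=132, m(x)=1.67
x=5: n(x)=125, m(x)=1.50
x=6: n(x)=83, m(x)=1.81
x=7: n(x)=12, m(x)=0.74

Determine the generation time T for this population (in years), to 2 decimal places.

2.59

lx = nx/n0 = nx/150: 1, 0.97333…, 0.92, 0.91333…, 0.88, 0.83333…, 0.55333…, 0.08
lx·mx: 0, 4.448133…, 4.1952, 2.045867…, 1.4696, 1.25…, 1.001533…, 0.0592 → R0 = 14.469533…
x·lx·mx: 0, 4.448133…, 8.3904, 6.1376…, 5.8784, 6.25…, 6.0092…, 0.4144 → Σ = 37.528133…
T = 37.528133… / 14.469533… = 2.593597… → 2.59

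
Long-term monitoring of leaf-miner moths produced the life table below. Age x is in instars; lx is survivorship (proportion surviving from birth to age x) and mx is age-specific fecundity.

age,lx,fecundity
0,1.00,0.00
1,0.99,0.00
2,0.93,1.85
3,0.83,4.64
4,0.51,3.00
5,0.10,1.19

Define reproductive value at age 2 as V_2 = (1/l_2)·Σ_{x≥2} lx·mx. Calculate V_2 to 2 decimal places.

7.76

lx·mx for x ≥ 2: 1.7205, 3.8512, 1.53, 0.119 → sum = 7.2207
V_2 = 7.2207 / l_2 = 7.2207 / 0.93 = 7.764194… → 7.76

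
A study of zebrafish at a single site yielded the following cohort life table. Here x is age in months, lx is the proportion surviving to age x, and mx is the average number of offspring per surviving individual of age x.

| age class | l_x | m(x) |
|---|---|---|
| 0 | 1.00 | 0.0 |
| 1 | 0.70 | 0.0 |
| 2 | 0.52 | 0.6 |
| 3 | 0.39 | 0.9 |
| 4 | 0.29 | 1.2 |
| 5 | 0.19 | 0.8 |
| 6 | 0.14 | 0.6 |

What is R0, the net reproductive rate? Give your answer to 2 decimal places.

lx·mx by age: 0, 0, 0.312, 0.351, 0.348, 0.152, 0.084
R0 = Σ lx·mx = 1.247 → 1.25

1.25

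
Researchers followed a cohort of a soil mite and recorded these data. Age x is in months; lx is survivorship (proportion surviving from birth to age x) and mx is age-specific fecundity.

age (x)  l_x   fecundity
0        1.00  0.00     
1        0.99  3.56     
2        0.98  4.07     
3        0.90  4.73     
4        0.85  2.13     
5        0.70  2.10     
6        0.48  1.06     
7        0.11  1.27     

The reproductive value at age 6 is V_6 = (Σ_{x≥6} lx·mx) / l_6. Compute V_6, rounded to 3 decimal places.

1.351

lx·mx for x ≥ 6: 0.5088, 0.1397 → sum = 0.6485
V_6 = 0.6485 / l_6 = 0.6485 / 0.48 = 1.351042… → 1.351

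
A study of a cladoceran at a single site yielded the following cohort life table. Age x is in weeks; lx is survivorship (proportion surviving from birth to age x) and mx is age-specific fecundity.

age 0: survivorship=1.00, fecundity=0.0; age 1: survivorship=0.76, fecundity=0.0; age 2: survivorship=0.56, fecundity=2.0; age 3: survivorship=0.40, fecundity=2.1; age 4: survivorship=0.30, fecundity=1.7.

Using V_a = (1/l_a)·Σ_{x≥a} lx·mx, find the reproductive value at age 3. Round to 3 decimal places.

lx·mx for x ≥ 3: 0.84, 0.51 → sum = 1.35
V_3 = 1.35 / l_3 = 1.35 / 0.4 = 3.375 → 3.375

3.375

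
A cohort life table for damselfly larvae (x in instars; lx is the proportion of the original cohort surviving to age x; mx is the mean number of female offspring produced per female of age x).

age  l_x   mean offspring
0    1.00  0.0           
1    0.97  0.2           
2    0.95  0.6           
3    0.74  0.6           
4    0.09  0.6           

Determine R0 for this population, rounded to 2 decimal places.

lx·mx by age: 0, 0.194, 0.57, 0.444, 0.054
R0 = Σ lx·mx = 1.262 → 1.26

1.26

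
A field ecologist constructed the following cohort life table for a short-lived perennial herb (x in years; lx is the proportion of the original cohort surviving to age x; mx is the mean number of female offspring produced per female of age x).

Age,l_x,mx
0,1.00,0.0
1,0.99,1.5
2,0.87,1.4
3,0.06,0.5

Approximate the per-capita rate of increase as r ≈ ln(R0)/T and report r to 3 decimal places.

R0 = Σ lx·mx = 0 + 1.485 + 1.218 + 0.03 = 2.733
Σ x·lx·mx = 4.011; T = 4.011/2.733 = 1.46762…
r ≈ ln(R0)/T = ln(2.733)/1.46762… = 0.68506… → 0.685

0.685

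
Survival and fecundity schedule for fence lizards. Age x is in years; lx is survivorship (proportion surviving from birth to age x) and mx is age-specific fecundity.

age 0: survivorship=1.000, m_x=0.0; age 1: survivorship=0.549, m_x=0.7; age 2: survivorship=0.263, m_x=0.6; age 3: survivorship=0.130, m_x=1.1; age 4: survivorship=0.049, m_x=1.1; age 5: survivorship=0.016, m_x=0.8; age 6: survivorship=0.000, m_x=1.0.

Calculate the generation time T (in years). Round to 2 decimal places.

1.87

lx·mx: 0, 0.3843, 0.1578, 0.143, 0.0539, 0.0128, 0 → R0 = 0.7518
x·lx·mx: 0, 0.3843, 0.3156, 0.429, 0.2156, 0.064, 0 → Σ = 1.4085
T = 1.4085 / 0.7518 = 1.873504… → 1.87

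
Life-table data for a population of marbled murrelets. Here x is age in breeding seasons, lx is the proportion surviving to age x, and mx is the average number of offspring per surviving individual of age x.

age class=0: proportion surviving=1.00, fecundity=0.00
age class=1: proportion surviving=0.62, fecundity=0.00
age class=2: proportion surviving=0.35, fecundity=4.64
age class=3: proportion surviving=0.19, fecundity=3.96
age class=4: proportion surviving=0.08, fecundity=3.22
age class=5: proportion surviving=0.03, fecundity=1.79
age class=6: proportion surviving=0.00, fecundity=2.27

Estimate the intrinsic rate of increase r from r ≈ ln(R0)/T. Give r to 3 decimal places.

R0 = Σ lx·mx = 0 + 0 + 1.624 + 0.7524 + 0.2576 + 0.0537 + 0 = 2.6877
Σ x·lx·mx = 6.8041; T = 6.8041/2.6877 = 2.53157…
r ≈ ln(R0)/T = ln(2.6877)/2.53157… = 0.39054… → 0.391

0.391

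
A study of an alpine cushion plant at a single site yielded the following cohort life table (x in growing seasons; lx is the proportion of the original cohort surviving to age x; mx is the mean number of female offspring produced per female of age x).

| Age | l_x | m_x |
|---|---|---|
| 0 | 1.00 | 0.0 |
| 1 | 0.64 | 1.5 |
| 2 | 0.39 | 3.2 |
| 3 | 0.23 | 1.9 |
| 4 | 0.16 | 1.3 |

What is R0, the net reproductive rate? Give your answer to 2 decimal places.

lx·mx by age: 0, 0.96, 1.248, 0.437, 0.208
R0 = Σ lx·mx = 2.853 → 2.85

2.85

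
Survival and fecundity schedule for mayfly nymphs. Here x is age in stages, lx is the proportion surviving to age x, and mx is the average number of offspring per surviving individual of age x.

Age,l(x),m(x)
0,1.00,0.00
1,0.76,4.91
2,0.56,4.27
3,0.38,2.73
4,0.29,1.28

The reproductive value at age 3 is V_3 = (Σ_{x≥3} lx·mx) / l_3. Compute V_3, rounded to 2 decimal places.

3.71

lx·mx for x ≥ 3: 1.0374, 0.3712 → sum = 1.4086
V_3 = 1.4086 / l_3 = 1.4086 / 0.38 = 3.706842… → 3.71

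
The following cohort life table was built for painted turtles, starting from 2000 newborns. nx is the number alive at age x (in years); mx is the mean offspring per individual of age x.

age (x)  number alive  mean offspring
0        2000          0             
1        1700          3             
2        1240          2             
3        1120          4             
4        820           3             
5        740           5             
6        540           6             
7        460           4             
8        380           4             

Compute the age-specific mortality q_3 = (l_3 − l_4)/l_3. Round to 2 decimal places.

0.27

lx = nx/n0 = nx/2000: 1, 0.85, 0.62, 0.56, 0.41, 0.37, 0.27, 0.23, 0.19
q_3 = (l_3 − l_4) / l_3 = (0.56 − 0.41) / 0.56
     = 0.15 / 0.56 = 0.267857… → 0.27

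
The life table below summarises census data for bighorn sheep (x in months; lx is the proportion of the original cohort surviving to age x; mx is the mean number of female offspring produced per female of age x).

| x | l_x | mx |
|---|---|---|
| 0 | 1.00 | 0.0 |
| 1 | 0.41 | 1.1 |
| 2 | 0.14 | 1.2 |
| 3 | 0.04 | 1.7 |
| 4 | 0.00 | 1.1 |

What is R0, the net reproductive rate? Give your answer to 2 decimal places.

0.69

lx·mx by age: 0, 0.451, 0.168, 0.068, 0
R0 = Σ lx·mx = 0.687 → 0.69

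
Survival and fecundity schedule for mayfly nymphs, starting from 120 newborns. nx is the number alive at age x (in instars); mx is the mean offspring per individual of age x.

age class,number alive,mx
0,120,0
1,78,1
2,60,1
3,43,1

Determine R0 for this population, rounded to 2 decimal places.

1.51

lx = nx/n0 = nx/120: 1, 0.65, 0.5, 0.35833…
lx·mx by age: 0, 0.65, 0.5, 0.358333…
R0 = Σ lx·mx = 1.508333… → 1.51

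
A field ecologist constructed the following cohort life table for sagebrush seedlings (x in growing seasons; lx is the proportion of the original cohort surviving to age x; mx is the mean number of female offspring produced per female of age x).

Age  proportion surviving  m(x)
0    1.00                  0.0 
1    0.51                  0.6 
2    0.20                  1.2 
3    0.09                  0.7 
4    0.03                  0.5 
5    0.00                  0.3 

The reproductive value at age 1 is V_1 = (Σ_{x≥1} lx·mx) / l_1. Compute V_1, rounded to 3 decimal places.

1.224

lx·mx for x ≥ 1: 0.306, 0.24, 0.063, 0.015, 0 → sum = 0.624
V_1 = 0.624 / l_1 = 0.624 / 0.51 = 1.223529… → 1.224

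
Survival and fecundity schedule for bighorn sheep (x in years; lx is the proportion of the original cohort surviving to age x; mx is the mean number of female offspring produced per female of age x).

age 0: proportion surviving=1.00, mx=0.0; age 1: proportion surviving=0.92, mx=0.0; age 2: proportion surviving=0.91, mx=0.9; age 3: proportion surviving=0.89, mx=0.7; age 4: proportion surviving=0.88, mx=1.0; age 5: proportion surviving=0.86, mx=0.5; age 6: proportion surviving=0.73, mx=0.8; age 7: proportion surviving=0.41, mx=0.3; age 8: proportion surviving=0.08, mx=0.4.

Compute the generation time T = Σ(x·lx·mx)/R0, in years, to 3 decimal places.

3.952

lx·mx: 0, 0, 0.819, 0.623, 0.88, 0.43, 0.584, 0.123, 0.032 → R0 = 3.491
x·lx·mx: 0, 0, 1.638, 1.869, 3.52, 2.15, 3.504, 0.861, 0.256 → Σ = 13.798
T = 13.798 / 3.491 = 3.952449… → 3.952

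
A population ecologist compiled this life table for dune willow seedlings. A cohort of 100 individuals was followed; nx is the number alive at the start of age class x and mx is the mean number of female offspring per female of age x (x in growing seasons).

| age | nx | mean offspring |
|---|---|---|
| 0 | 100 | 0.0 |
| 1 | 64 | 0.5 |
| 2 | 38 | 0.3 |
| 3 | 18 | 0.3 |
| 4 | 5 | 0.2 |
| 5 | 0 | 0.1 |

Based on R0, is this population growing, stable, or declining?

declining

lx = nx/n0 = nx/100: 1, 0.64, 0.38, 0.18, 0.05, 0
R0 = Σ lx·mx = 0 + 0.32 + 0.114 + 0.054 + 0.01 + 0 = 0.498
R0 < 1, so the population is declining.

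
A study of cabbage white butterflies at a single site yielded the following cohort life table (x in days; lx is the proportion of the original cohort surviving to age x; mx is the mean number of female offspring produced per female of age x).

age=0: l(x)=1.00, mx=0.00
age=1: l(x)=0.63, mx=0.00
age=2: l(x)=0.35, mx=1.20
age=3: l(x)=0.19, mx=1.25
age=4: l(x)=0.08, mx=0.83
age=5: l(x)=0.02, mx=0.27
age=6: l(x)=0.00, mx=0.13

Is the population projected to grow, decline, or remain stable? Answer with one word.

R0 = Σ lx·mx = 0 + 0 + 0.42 + 0.2375 + 0.0664 + 0.0054 + 0 = 0.7293
R0 < 1, so the population is declining.

declining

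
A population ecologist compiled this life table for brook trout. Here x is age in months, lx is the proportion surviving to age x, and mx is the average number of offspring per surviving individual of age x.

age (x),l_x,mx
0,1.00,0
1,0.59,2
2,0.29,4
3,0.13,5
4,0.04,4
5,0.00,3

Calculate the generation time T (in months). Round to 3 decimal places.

lx·mx: 0, 1.18, 1.16, 0.65, 0.16, 0 → R0 = 3.15
x·lx·mx: 0, 1.18, 2.32, 1.95, 0.64, 0 → Σ = 6.09
T = 6.09 / 3.15 = 1.933333… → 1.933

1.933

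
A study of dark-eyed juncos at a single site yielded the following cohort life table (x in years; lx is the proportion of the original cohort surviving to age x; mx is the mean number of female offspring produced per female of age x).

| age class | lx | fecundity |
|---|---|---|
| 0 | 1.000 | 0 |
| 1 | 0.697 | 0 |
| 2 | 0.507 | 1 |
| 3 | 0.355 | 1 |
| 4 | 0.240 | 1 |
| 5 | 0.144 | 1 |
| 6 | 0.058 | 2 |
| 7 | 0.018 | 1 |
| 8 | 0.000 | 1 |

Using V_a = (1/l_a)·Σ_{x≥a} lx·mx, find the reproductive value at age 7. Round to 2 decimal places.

lx·mx for x ≥ 7: 0.018, 0 → sum = 0.018
V_7 = 0.018 / l_7 = 0.018 / 0.018 = 1 → 1.00

1.00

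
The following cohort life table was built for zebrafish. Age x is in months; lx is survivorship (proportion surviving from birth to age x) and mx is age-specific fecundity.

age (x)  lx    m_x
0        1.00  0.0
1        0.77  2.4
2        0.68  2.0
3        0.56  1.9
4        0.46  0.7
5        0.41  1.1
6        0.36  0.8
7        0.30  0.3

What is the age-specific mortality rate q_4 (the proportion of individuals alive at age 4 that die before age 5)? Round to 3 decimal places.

0.109

q_4 = (l_4 − l_5) / l_4 = (0.46 − 0.41) / 0.46
     = 0.05 / 0.46 = 0.108696… → 0.109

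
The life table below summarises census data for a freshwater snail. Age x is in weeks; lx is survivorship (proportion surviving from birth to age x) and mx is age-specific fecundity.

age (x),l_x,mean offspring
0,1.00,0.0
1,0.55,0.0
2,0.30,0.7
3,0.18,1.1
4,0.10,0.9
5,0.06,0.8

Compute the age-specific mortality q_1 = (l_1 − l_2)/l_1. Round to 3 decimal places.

q_1 = (l_1 − l_2) / l_1 = (0.55 − 0.3) / 0.55
     = 0.25 / 0.55 = 0.454545… → 0.455

0.455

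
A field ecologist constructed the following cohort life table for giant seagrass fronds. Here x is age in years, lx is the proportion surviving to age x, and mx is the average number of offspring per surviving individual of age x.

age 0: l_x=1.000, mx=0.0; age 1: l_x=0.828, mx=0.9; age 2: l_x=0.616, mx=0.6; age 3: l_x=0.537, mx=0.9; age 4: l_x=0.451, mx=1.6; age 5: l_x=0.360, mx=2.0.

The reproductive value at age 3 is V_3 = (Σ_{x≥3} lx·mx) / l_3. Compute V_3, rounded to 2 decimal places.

3.58

lx·mx for x ≥ 3: 0.4833, 0.7216, 0.72 → sum = 1.9249
V_3 = 1.9249 / l_3 = 1.9249 / 0.537 = 3.584544… → 3.58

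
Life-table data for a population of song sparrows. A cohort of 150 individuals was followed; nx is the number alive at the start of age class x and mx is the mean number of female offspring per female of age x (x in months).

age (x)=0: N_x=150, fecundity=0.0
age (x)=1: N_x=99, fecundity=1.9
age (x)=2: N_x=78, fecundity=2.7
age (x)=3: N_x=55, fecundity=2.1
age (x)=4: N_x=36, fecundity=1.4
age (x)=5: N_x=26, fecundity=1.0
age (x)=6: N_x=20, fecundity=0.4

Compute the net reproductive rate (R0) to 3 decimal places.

3.991

lx = nx/n0 = nx/150: 1, 0.66, 0.52, 0.36667…, 0.24, 0.17333…, 0.13333…
lx·mx by age: 0, 1.254, 1.404, 0.77…, 0.336, 0.173333…, 0.053333…
R0 = Σ lx·mx = 3.990667… → 3.991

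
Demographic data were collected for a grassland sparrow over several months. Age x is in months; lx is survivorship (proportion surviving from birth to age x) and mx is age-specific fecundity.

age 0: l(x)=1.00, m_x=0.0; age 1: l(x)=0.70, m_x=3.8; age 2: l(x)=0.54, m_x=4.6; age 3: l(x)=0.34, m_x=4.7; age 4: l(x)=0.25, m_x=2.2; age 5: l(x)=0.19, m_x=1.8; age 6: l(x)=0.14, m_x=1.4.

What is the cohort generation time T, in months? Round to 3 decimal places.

2.236

lx·mx: 0, 2.66, 2.484, 1.598, 0.55, 0.342, 0.196 → R0 = 7.83
x·lx·mx: 0, 2.66, 4.968, 4.794, 2.2, 1.71, 1.176 → Σ = 17.508
T = 17.508 / 7.83 = 2.236015… → 2.236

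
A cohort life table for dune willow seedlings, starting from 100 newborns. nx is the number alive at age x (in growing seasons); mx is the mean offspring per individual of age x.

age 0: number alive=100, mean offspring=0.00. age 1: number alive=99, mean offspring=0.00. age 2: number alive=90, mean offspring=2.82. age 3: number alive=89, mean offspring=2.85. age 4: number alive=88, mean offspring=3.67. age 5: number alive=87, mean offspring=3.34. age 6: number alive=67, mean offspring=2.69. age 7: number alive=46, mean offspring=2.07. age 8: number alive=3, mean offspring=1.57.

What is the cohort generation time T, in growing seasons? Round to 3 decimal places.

lx = nx/n0 = nx/100: 1, 0.99, 0.9, 0.89, 0.88, 0.87, 0.67, 0.46, 0.03
lx·mx: 0, 0, 2.538, 2.5365, 3.2296, 2.9058, 1.8023, 0.9522, 0.0471 → R0 = 14.0115
x·lx·mx: 0, 0, 5.076, 7.6095, 12.9184, 14.529, 10.8138, 6.6654, 0.3768 → Σ = 57.9889
T = 57.9889 / 14.0115 = 4.138665… → 4.139

4.139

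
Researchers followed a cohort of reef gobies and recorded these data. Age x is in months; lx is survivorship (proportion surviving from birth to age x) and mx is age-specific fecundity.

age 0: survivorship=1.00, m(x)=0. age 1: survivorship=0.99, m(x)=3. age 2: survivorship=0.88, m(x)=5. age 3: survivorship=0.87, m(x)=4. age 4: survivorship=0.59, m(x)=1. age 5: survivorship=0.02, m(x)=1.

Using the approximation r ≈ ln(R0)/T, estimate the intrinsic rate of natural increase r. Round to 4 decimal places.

R0 = Σ lx·mx = 0 + 2.97 + 4.4 + 3.48 + 0.59 + 0.02 = 11.46
Σ x·lx·mx = 24.67; T = 24.67/11.46 = 2.15271…
r ≈ ln(R0)/T = ln(11.46)/2.15271… = 1.132929… → 1.1329

1.1329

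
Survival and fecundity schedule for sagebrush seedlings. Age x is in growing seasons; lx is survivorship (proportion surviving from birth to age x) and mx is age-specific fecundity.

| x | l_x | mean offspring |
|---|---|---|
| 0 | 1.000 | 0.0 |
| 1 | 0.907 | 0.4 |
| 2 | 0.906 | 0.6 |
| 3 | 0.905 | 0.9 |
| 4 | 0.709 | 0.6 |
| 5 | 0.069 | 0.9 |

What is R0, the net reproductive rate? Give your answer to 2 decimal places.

2.21

lx·mx by age: 0, 0.3628, 0.5436, 0.8145, 0.4254, 0.0621
R0 = Σ lx·mx = 2.2084 → 2.21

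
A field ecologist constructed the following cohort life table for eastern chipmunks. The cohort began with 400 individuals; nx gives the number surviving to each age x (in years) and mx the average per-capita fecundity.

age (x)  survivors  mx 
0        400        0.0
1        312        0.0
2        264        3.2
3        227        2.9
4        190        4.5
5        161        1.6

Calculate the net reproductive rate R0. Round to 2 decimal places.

6.54

lx = nx/n0 = nx/400: 1, 0.78, 0.66, 0.5675, 0.475, 0.4025
lx·mx by age: 0, 0, 2.112, 1.64575, 2.1375, 0.644
R0 = Σ lx·mx = 6.53925 → 6.54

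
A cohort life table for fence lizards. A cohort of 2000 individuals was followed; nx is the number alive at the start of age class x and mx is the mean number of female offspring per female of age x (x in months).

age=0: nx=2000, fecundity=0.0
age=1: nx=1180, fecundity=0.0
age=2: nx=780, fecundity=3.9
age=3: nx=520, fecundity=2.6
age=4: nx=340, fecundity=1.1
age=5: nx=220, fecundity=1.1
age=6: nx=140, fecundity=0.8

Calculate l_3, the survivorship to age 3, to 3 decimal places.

l_3 = n_3/n_0 = 520/2000 = 0.26 → 0.260

0.260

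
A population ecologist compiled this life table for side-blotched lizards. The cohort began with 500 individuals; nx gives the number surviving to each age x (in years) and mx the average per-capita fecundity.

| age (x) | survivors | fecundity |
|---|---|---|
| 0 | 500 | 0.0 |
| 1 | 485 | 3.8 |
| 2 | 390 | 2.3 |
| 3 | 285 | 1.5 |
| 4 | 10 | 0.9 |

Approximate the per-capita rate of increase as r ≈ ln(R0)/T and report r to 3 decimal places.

1.185

lx = nx/n0 = nx/500: 1, 0.97, 0.78, 0.57, 0.02
R0 = Σ lx·mx = 0 + 3.686 + 1.794 + 0.855 + 0.018 = 6.353
Σ x·lx·mx = 9.911; T = 9.911/6.353 = 1.56005…
r ≈ ln(R0)/T = ln(6.353)/1.56005… = 1.18517… → 1.185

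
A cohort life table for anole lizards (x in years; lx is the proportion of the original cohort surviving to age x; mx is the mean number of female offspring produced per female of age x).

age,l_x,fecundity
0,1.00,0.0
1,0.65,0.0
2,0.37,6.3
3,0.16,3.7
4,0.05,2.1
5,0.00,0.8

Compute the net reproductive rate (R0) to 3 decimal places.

lx·mx by age: 0, 0, 2.331, 0.592, 0.105, 0
R0 = Σ lx·mx = 3.028 → 3.028

3.028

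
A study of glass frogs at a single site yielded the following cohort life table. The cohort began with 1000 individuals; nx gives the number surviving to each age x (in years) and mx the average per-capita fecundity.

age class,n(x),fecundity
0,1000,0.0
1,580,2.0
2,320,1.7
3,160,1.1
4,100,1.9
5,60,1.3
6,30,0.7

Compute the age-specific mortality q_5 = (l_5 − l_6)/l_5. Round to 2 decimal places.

0.50

lx = nx/n0 = nx/1000: 1, 0.58, 0.32, 0.16, 0.1, 0.06, 0.03
q_5 = (l_5 − l_6) / l_5 = (0.06 − 0.03) / 0.06
     = 0.03 / 0.06 = 0.5 → 0.50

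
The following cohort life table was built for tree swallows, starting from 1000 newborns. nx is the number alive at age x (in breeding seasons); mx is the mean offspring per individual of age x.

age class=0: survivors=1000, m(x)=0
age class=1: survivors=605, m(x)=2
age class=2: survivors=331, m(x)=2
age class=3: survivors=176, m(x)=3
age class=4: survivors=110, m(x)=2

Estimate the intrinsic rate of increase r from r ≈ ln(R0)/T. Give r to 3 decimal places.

0.505

lx = nx/n0 = nx/1000: 1, 0.605, 0.331, 0.176, 0.11
R0 = Σ lx·mx = 0 + 1.21 + 0.662 + 0.528 + 0.22 = 2.62
Σ x·lx·mx = 4.998; T = 4.998/2.62 = 1.90763…
r ≈ ln(R0)/T = ln(2.62)/1.90763… = 0.50491… → 0.505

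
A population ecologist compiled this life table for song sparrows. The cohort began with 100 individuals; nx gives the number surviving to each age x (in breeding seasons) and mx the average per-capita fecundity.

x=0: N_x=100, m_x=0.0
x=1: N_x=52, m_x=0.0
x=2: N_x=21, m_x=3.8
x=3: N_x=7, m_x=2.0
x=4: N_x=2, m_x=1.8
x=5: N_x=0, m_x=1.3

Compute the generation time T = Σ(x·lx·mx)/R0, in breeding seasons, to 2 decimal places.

lx = nx/n0 = nx/100: 1, 0.52, 0.21, 0.07, 0.02, 0
lx·mx: 0, 0, 0.798, 0.14, 0.036, 0 → R0 = 0.974
x·lx·mx: 0, 0, 1.596, 0.42, 0.144, 0 → Σ = 2.16
T = 2.16 / 0.974 = 2.217659… → 2.22

2.22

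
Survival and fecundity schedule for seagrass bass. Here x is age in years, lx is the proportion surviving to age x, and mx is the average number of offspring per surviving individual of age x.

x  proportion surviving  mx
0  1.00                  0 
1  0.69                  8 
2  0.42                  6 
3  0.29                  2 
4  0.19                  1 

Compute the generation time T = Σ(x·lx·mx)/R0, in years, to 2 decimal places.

lx·mx: 0, 5.52, 2.52, 0.58, 0.19 → R0 = 8.81
x·lx·mx: 0, 5.52, 5.04, 1.74, 0.76 → Σ = 13.06
T = 13.06 / 8.81 = 1.482406… → 1.48

1.48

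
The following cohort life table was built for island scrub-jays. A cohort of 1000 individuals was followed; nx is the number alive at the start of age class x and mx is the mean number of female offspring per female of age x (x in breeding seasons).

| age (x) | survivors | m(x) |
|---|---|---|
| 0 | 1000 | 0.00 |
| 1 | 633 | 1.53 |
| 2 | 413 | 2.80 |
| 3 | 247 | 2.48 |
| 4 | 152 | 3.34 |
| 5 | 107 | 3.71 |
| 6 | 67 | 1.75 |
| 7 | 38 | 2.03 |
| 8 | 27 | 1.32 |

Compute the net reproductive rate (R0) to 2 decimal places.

3.87

lx = nx/n0 = nx/1000: 1, 0.633, 0.413, 0.247, 0.152, 0.107, 0.067, 0.038, 0.027
lx·mx by age: 0, 0.96849, 1.1564, 0.61256, 0.50768, 0.39697, 0.11725, 0.07714, 0.03564
R0 = Σ lx·mx = 3.87213 → 3.87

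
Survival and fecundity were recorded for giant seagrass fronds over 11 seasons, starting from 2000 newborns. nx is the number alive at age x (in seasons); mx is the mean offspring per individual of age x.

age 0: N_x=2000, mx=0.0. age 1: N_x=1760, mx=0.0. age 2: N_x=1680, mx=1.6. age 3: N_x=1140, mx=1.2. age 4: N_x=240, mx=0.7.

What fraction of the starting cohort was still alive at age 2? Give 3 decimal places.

0.840

l_2 = n_2/n_0 = 1680/2000 = 0.84 → 0.840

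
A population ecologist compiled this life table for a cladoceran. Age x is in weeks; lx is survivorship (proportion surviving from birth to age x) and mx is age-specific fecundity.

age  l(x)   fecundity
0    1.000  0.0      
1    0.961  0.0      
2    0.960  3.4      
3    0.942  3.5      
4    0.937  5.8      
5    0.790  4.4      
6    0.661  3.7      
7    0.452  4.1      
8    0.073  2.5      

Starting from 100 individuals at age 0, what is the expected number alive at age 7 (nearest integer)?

45

Expected survivors = N0 · l_7 = 100 × 0.452 = 45.2 → 45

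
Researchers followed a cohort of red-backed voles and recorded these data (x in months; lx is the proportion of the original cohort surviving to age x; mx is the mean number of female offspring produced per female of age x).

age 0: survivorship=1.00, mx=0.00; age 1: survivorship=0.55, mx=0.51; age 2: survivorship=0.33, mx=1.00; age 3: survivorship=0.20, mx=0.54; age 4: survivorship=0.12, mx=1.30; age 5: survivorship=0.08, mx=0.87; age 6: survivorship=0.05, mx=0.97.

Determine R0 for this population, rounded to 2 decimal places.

0.99

lx·mx by age: 0, 0.2805, 0.33, 0.108, 0.156, 0.0696, 0.0485
R0 = Σ lx·mx = 0.9926 → 0.99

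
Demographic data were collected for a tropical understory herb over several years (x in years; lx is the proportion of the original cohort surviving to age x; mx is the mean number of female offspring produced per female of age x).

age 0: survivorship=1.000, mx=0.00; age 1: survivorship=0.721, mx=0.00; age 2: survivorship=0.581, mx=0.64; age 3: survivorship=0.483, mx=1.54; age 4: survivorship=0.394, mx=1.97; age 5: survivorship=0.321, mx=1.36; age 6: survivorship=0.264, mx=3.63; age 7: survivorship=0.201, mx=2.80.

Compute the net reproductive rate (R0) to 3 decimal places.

3.850

lx·mx by age: 0, 0, 0.37184, 0.74382, 0.77618, 0.43656, 0.95832, 0.5628
R0 = Σ lx·mx = 3.84952 → 3.850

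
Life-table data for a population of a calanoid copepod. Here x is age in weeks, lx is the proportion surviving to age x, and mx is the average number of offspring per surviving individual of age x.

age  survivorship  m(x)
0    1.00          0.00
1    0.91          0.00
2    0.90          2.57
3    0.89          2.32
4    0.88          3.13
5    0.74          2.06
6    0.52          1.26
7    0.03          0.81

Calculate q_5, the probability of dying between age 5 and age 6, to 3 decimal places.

0.297

q_5 = (l_5 − l_6) / l_5 = (0.74 − 0.52) / 0.74
     = 0.22 / 0.74 = 0.297297… → 0.297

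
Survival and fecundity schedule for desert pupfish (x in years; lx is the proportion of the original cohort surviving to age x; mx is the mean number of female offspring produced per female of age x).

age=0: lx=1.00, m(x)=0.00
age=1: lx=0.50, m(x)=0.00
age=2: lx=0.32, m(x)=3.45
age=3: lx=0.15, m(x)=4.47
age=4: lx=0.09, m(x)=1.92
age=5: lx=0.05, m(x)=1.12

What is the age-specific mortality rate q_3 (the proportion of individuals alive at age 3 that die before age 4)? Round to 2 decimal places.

q_3 = (l_3 − l_4) / l_3 = (0.15 − 0.09) / 0.15
     = 0.06 / 0.15 = 0.4 → 0.40

0.40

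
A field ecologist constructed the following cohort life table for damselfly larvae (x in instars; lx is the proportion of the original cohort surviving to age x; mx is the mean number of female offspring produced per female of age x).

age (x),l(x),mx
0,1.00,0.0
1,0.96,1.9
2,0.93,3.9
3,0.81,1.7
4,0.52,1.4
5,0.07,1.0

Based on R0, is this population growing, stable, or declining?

R0 = Σ lx·mx = 0 + 1.824 + 3.627 + 1.377 + 0.728 + 0.07 = 7.626
R0 > 1, so the population is growing.

growing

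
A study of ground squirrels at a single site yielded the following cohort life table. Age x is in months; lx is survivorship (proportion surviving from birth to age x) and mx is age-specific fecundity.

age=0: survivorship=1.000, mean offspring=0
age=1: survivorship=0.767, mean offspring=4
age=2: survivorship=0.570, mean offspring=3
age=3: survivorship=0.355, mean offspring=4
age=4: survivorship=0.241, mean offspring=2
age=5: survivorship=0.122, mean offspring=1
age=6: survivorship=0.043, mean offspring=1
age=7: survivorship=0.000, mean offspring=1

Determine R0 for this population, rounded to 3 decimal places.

lx·mx by age: 0, 3.068, 1.71, 1.42, 0.482, 0.122, 0.043, 0
R0 = Σ lx·mx = 6.845 → 6.845

6.845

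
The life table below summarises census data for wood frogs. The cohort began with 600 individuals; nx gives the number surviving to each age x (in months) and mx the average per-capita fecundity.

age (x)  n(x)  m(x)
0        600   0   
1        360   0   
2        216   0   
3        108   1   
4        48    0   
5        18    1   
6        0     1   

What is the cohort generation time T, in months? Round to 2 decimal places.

lx = nx/n0 = nx/600: 1, 0.6, 0.36, 0.18, 0.08, 0.03, 0
lx·mx: 0, 0, 0, 0.18, 0, 0.03, 0 → R0 = 0.21
x·lx·mx: 0, 0, 0, 0.54, 0, 0.15, 0 → Σ = 0.69
T = 0.69 / 0.21 = 3.285714… → 3.29

3.29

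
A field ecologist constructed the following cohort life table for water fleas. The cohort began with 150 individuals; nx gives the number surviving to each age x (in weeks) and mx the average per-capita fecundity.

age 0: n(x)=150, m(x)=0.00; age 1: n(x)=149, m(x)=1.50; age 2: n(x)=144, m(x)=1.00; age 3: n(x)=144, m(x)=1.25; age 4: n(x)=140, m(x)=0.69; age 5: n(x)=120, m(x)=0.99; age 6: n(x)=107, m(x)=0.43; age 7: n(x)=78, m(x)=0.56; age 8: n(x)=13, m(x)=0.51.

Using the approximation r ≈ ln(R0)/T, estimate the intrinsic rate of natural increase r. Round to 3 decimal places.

lx = nx/n0 = nx/150: 1, 0.99333…, 0.96, 0.96, 0.93333…, 0.8, 0.71333…, 0.52, 0.08667…
R0 = Σ lx·mx = 0 + 1.49… + 0.96 + 1.2 + 0.644… + 0.792 + 0.30673… + 0.2912 + 0.0442… = 5.728133…
Σ x·lx·mx = 17.7784…; T = 17.7784…/5.728133… = 3.1037…
r ≈ ln(R0)/T = ln(5.728133…)/3.1037… = 0.56236… → 0.562

0.562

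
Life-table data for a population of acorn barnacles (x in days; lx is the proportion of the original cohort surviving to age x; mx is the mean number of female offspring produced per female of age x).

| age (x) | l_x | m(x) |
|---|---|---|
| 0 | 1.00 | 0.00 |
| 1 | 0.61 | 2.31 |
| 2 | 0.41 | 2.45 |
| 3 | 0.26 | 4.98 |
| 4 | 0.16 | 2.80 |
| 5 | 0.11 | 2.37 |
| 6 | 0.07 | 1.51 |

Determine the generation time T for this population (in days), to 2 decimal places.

2.44

lx·mx: 0, 1.4091, 1.0045, 1.2948, 0.448, 0.2607, 0.1057 → R0 = 4.5228
x·lx·mx: 0, 1.4091, 2.009, 3.8844, 1.792, 1.3035, 0.6342 → Σ = 11.0322
T = 11.0322 / 4.5228 = 2.439241… → 2.44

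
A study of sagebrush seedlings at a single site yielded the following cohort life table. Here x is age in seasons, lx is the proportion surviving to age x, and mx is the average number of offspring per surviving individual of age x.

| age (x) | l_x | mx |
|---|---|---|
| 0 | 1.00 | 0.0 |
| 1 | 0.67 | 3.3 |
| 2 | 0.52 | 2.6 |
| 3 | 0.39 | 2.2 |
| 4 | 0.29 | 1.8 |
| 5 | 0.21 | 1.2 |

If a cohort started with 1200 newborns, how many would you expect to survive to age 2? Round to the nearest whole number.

Expected survivors = N0 · l_2 = 1200 × 0.52 = 624 → 624

624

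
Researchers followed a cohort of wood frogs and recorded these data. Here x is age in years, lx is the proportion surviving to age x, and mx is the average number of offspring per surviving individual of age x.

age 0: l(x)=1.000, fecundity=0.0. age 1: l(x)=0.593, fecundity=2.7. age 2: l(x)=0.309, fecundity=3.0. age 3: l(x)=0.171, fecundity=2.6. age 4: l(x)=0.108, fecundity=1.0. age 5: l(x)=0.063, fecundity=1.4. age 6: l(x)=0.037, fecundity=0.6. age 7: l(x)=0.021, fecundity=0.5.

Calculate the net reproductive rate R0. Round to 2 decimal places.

3.20

lx·mx by age: 0, 1.6011, 0.927, 0.4446, 0.108, 0.0882, 0.0222, 0.0105
R0 = Σ lx·mx = 3.2016 → 3.20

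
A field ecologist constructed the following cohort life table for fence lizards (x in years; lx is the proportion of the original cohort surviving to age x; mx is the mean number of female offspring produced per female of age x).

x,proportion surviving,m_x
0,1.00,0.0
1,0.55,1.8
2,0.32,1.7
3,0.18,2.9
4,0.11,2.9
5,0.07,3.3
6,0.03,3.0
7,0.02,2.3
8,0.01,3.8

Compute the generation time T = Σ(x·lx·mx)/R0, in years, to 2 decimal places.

lx·mx: 0, 0.99, 0.544, 0.522, 0.319, 0.231, 0.09, 0.046, 0.038 → R0 = 2.78
x·lx·mx: 0, 0.99, 1.088, 1.566, 1.276, 1.155, 0.54, 0.322, 0.304 → Σ = 7.241
T = 7.241 / 2.78 = 2.604676… → 2.60

2.60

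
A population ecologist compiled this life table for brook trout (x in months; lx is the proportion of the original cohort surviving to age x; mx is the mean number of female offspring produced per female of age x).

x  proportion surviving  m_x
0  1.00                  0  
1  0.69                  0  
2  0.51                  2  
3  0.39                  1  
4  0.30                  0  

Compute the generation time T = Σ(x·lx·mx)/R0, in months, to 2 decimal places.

2.28

lx·mx: 0, 0, 1.02, 0.39, 0 → R0 = 1.41
x·lx·mx: 0, 0, 2.04, 1.17, 0 → Σ = 3.21
T = 3.21 / 1.41 = 2.276596… → 2.28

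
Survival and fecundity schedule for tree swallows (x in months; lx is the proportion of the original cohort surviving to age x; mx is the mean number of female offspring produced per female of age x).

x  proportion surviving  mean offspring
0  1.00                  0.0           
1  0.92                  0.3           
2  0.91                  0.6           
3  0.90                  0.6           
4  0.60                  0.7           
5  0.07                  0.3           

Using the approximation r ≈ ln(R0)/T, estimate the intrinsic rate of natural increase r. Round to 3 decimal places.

R0 = Σ lx·mx = 0 + 0.276 + 0.546 + 0.54 + 0.42 + 0.021 = 1.803
Σ x·lx·mx = 4.773; T = 4.773/1.803 = 2.64725…
r ≈ ln(R0)/T = ln(1.803)/2.64725… = 0.22267… → 0.223

0.223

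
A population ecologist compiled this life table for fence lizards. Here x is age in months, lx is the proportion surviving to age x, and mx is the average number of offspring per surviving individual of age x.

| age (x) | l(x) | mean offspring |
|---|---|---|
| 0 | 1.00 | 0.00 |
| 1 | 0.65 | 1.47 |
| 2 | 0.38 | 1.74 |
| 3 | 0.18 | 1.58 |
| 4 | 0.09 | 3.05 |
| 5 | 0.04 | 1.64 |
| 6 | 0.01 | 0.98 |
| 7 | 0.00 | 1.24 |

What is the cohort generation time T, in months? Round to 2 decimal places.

lx·mx: 0, 0.9555, 0.6612, 0.2844, 0.2745, 0.0656, 0.0098, 0 → R0 = 2.251
x·lx·mx: 0, 0.9555, 1.3224, 0.8532, 1.098, 0.328, 0.0588, 0 → Σ = 4.6159
T = 4.6159 / 2.251 = 2.0506… → 2.05

2.05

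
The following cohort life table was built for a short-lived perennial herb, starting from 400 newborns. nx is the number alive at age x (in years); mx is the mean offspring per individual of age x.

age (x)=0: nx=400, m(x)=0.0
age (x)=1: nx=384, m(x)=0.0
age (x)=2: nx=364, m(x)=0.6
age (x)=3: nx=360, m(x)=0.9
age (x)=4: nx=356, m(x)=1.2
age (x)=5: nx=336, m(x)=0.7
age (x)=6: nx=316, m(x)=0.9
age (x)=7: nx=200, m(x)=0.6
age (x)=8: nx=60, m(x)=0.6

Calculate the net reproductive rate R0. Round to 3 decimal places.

lx = nx/n0 = nx/400: 1, 0.96, 0.91, 0.9, 0.89, 0.84, 0.79, 0.5, 0.15
lx·mx by age: 0, 0, 0.546, 0.81, 1.068, 0.588, 0.711, 0.3, 0.09
R0 = Σ lx·mx = 4.113 → 4.113

4.113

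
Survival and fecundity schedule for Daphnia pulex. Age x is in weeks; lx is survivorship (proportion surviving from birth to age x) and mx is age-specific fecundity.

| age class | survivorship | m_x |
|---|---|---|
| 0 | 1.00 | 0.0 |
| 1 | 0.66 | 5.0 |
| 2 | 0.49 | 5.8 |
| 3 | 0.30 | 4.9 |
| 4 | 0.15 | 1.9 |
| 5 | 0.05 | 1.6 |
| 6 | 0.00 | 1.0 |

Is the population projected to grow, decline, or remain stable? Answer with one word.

R0 = Σ lx·mx = 0 + 3.3 + 2.842 + 1.47 + 0.285 + 0.08 + 0 = 7.977
R0 > 1, so the population is growing.

growing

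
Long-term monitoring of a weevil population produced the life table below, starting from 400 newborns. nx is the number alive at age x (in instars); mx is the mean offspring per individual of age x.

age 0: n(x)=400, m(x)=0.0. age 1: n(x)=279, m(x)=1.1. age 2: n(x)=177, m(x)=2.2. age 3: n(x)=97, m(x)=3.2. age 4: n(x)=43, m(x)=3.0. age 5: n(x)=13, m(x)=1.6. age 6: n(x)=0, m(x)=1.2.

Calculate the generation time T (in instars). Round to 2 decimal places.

2.28

lx = nx/n0 = nx/400: 1, 0.6975, 0.4425, 0.2425, 0.1075, 0.0325, 0
lx·mx: 0, 0.76725, 0.9735, 0.776, 0.3225, 0.052, 0 → R0 = 2.89125
x·lx·mx: 0, 0.76725, 1.947, 2.328, 1.29, 0.26, 0 → Σ = 6.59225
T = 6.59225 / 2.89125 = 2.280069… → 2.28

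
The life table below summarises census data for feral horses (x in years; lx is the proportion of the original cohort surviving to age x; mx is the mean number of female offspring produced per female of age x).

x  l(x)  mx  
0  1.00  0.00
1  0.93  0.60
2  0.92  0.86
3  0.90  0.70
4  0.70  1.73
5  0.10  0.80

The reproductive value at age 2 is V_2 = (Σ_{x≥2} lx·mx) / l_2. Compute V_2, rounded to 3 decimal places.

2.948

lx·mx for x ≥ 2: 0.7912, 0.63, 1.211, 0.08 → sum = 2.7122
V_2 = 2.7122 / l_2 = 2.7122 / 0.92 = 2.948043… → 2.948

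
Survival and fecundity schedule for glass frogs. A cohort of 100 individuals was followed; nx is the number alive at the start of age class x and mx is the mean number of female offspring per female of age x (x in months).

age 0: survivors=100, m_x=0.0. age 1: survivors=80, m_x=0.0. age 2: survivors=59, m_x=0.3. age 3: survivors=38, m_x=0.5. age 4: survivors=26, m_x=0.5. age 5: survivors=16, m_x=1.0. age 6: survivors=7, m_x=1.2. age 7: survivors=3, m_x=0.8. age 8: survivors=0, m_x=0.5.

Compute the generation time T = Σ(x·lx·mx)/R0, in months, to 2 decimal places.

3.81

lx = nx/n0 = nx/100: 1, 0.8, 0.59, 0.38, 0.26, 0.16, 0.07, 0.03, 0
lx·mx: 0, 0, 0.177, 0.19, 0.13, 0.16, 0.084, 0.024, 0 → R0 = 0.765
x·lx·mx: 0, 0, 0.354, 0.57, 0.52, 0.8, 0.504, 0.168, 0 → Σ = 2.916
T = 2.916 / 0.765 = 3.811765… → 3.81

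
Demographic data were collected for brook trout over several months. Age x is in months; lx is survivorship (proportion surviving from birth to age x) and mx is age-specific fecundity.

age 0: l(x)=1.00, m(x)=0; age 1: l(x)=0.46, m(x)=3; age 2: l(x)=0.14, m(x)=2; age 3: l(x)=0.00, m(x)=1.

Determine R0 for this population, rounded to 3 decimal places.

lx·mx by age: 0, 1.38, 0.28, 0
R0 = Σ lx·mx = 1.66 → 1.660

1.660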